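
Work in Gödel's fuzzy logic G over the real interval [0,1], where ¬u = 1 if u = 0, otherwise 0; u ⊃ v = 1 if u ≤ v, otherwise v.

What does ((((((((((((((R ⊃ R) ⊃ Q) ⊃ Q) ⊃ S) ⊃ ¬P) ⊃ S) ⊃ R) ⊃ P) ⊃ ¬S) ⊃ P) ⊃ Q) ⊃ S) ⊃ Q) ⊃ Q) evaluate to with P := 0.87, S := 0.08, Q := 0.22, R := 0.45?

0.22

(R ⊃ R): 0.45 ≤ 0.45, so result = 1
((R ⊃ R) ⊃ Q): 1 > 0.22, so result = 0.22
(((R ⊃ R) ⊃ Q) ⊃ Q): 0.22 ≤ 0.22, so result = 1
((((R ⊃ R) ⊃ Q) ⊃ Q) ⊃ S): 1 > 0.08, so result = 0.08
¬P: Gödel ¬ of 0.87 = 0 (operand ≠ 0)
(((((R ⊃ R) ⊃ Q) ⊃ Q) ⊃ S) ⊃ ¬P): 0.08 > 0, so result = 0
((((((R ⊃ R) ⊃ Q) ⊃ Q) ⊃ S) ⊃ ¬P) ⊃ S): 0 ≤ 0.08, so result = 1
(((((((R ⊃ R) ⊃ Q) ⊃ Q) ⊃ S) ⊃ ¬P) ⊃ S) ⊃ R): 1 > 0.45, so result = 0.45
((((((((R ⊃ R) ⊃ Q) ⊃ Q) ⊃ S) ⊃ ¬P) ⊃ S) ⊃ R) ⊃ P): 0.45 ≤ 0.87, so result = 1
¬S: Gödel ¬ of 0.08 = 0 (operand ≠ 0)
(((((((((R ⊃ R) ⊃ Q) ⊃ Q) ⊃ S) ⊃ ¬P) ⊃ S) ⊃ R) ⊃ P) ⊃ ¬S): 1 > 0, so result = 0
((((((((((R ⊃ R) ⊃ Q) ⊃ Q) ⊃ S) ⊃ ¬P) ⊃ S) ⊃ R) ⊃ P) ⊃ ¬S) ⊃ P): 0 ≤ 0.87, so result = 1
(((((((((((R ⊃ R) ⊃ Q) ⊃ Q) ⊃ S) ⊃ ¬P) ⊃ S) ⊃ R) ⊃ P) ⊃ ¬S) ⊃ P) ⊃ Q): 1 > 0.22, so result = 0.22
((((((((((((R ⊃ R) ⊃ Q) ⊃ Q) ⊃ S) ⊃ ¬P) ⊃ S) ⊃ R) ⊃ P) ⊃ ¬S) ⊃ P) ⊃ Q) ⊃ S): 0.22 > 0.08, so result = 0.08
(((((((((((((R ⊃ R) ⊃ Q) ⊃ Q) ⊃ S) ⊃ ¬P) ⊃ S) ⊃ R) ⊃ P) ⊃ ¬S) ⊃ P) ⊃ Q) ⊃ S) ⊃ Q): 0.08 ≤ 0.22, so result = 1
((((((((((((((R ⊃ R) ⊃ Q) ⊃ Q) ⊃ S) ⊃ ¬P) ⊃ S) ⊃ R) ⊃ P) ⊃ ¬S) ⊃ P) ⊃ Q) ⊃ S) ⊃ Q) ⊃ Q): 1 > 0.22, so result = 0.22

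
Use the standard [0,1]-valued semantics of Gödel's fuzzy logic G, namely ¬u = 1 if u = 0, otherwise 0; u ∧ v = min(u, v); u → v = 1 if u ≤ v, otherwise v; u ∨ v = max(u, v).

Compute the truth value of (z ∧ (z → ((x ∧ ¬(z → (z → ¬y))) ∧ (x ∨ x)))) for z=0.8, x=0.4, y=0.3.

¬y: Gödel ¬ of 0.3 = 0 (operand ≠ 0)
(z → ¬y): 0.8 > 0, so result = 0
(z → (z → ¬y)): 0.8 > 0, so result = 0
¬(z → (z → ¬y)): Gödel ¬ of 0 = 1 (operand is 0)
(x ∧ ¬(z → (z → ¬y))) = min(0.4, 1) = 0.4
(x ∨ x) = max(0.4, 0.4) = 0.4
((x ∧ ¬(z → (z → ¬y))) ∧ (x ∨ x)) = min(0.4, 0.4) = 0.4
(z → ((x ∧ ¬(z → (z → ¬y))) ∧ (x ∨ x))): 0.8 > 0.4, so result = 0.4
(z ∧ (z → ((x ∧ ¬(z → (z → ¬y))) ∧ (x ∨ x)))) = min(0.8, 0.4) = 0.4

0.40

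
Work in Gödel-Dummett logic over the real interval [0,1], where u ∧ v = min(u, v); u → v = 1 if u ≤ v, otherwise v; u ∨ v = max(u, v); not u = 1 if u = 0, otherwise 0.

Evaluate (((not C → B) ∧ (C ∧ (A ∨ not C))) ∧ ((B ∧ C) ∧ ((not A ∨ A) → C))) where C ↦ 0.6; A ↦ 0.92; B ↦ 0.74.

not C: Gödel ¬ of 0.6 = 0 (operand ≠ 0)
(not C → B): 0 ≤ 0.74, so result = 1
not C: Gödel ¬ of 0.6 = 0 (operand ≠ 0)
(A ∨ not C) = max(0.92, 0) = 0.92
(C ∧ (A ∨ not C)) = min(0.6, 0.92) = 0.6
((not C → B) ∧ (C ∧ (A ∨ not C))) = min(1, 0.6) = 0.6
(B ∧ C) = min(0.74, 0.6) = 0.6
not A: Gödel ¬ of 0.92 = 0 (operand ≠ 0)
(not A ∨ A) = max(0, 0.92) = 0.92
((not A ∨ A) → C): 0.92 > 0.6, so result = 0.6
((B ∧ C) ∧ ((not A ∨ A) → C)) = min(0.6, 0.6) = 0.6
(((not C → B) ∧ (C ∧ (A ∨ not C))) ∧ ((B ∧ C) ∧ ((not A ∨ A) → C))) = min(0.6, 0.6) = 0.6

0.60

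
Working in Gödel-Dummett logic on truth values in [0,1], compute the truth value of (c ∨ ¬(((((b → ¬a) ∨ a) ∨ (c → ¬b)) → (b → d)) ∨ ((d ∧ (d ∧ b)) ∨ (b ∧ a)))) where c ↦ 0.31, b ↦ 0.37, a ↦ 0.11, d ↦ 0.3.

0.31

¬a: Gödel ¬ of 0.11 = 0 (operand ≠ 0)
(b → ¬a): 0.37 > 0, so result = 0
((b → ¬a) ∨ a) = max(0, 0.11) = 0.11
¬b: Gödel ¬ of 0.37 = 0 (operand ≠ 0)
(c → ¬b): 0.31 > 0, so result = 0
(((b → ¬a) ∨ a) ∨ (c → ¬b)) = max(0.11, 0) = 0.11
(b → d): 0.37 > 0.3, so result = 0.3
((((b → ¬a) ∨ a) ∨ (c → ¬b)) → (b → d)): 0.11 ≤ 0.3, so result = 1
(d ∧ b) = min(0.3, 0.37) = 0.3
(d ∧ (d ∧ b)) = min(0.3, 0.3) = 0.3
(b ∧ a) = min(0.37, 0.11) = 0.11
((d ∧ (d ∧ b)) ∨ (b ∧ a)) = max(0.3, 0.11) = 0.3
(((((b → ¬a) ∨ a) ∨ (c → ¬b)) → (b → d)) ∨ ((d ∧ (d ∧ b)) ∨ (b ∧ a))) = max(1, 0.3) = 1
¬(((((b → ¬a) ∨ a) ∨ (c → ¬b)) → (b → d)) ∨ ((d ∧ (d ∧ b)) ∨ (b ∧ a))): Gödel ¬ of 1 = 0 (operand ≠ 0)
(c ∨ ¬(((((b → ¬a) ∨ a) ∨ (c → ¬b)) → (b → d)) ∨ ((d ∧ (d ∧ b)) ∨ (b ∧ a)))) = max(0.31, 0) = 0.31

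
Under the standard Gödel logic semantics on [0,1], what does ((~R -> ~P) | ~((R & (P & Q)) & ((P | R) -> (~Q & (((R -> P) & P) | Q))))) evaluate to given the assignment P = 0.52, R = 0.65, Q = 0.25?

~R: Gödel ¬ of 0.65 = 0 (operand ≠ 0)
~P: Gödel ¬ of 0.52 = 0 (operand ≠ 0)
(~R -> ~P): 0 ≤ 0, so result = 1
(P & Q) = min(0.52, 0.25) = 0.25
(R & (P & Q)) = min(0.65, 0.25) = 0.25
(P | R) = max(0.52, 0.65) = 0.65
~Q: Gödel ¬ of 0.25 = 0 (operand ≠ 0)
(R -> P): 0.65 > 0.52, so result = 0.52
((R -> P) & P) = min(0.52, 0.52) = 0.52
(((R -> P) & P) | Q) = max(0.52, 0.25) = 0.52
(~Q & (((R -> P) & P) | Q)) = min(0, 0.52) = 0
((P | R) -> (~Q & (((R -> P) & P) | Q))): 0.65 > 0, so result = 0
((R & (P & Q)) & ((P | R) -> (~Q & (((R -> P) & P) | Q)))) = min(0.25, 0) = 0
~((R & (P & Q)) & ((P | R) -> (~Q & (((R -> P) & P) | Q)))): Gödel ¬ of 0 = 1 (operand is 0)
((~R -> ~P) | ~((R & (P & Q)) & ((P | R) -> (~Q & (((R -> P) & P) | Q))))) = max(1, 1) = 1

1.00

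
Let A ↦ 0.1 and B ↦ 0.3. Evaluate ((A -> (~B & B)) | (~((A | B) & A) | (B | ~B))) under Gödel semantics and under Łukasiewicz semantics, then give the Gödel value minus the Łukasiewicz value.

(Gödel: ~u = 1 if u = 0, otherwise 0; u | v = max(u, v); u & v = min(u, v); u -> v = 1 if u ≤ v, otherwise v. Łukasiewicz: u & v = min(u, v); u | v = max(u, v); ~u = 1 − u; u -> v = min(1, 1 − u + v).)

Gödel evaluation:
  ~B: Gödel ¬ of 0.3 = 0 (operand ≠ 0)
  (~B & B) = min(0, 0.3) = 0
  (A -> (~B & B)): 0.1 > 0, so result = 0
  (A | B) = max(0.1, 0.3) = 0.3
  ((A | B) & A) = min(0.3, 0.1) = 0.1
  ~((A | B) & A): Gödel ¬ of 0.1 = 0 (operand ≠ 0)
  ~B: Gödel ¬ of 0.3 = 0 (operand ≠ 0)
  (B | ~B) = max(0.3, 0) = 0.3
  (~((A | B) & A) | (B | ~B)) = max(0, 0.3) = 0.3
  ((A -> (~B & B)) | (~((A | B) & A) | (B | ~B))) = max(0, 0.3) = 0.3
  Gödel value = 0.3
Łukasiewicz evaluation:
  ~B: Łukasiewicz ¬ gives 1 − 0.3 = 0.7
  (~B & B) = min(0.7, 0.3) = 0.3
  (A -> (~B & B)): min(1, 1 − 0.1 + 0.3) = 1
  (A | B) = max(0.1, 0.3) = 0.3
  ((A | B) & A) = min(0.3, 0.1) = 0.1
  ~((A | B) & A): Łukasiewicz ¬ gives 1 − 0.1 = 0.9
  ~B: Łukasiewicz ¬ gives 1 − 0.3 = 0.7
  (B | ~B) = max(0.3, 0.7) = 0.7
  (~((A | B) & A) | (B | ~B)) = max(0.9, 0.7) = 0.9
  ((A -> (~B & B)) | (~((A | B) & A) | (B | ~B))) = max(1, 0.9) = 1
  Łukasiewicz value = 1
Difference: 0.3 − 1 = -0.70

-0.70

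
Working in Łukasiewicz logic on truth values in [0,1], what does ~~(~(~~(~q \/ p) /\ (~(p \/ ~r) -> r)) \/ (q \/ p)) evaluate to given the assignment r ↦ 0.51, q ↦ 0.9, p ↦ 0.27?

~q: Łukasiewicz ¬ gives 1 − 0.9 = 0.1
(~q \/ p) = max(0.1, 0.27) = 0.27
~(~q \/ p): Łukasiewicz ¬ gives 1 − 0.27 = 0.73
~~(~q \/ p): Łukasiewicz ¬ gives 1 − 0.73 = 0.27
~r: Łukasiewicz ¬ gives 1 − 0.51 = 0.49
(p \/ ~r) = max(0.27, 0.49) = 0.49
~(p \/ ~r): Łukasiewicz ¬ gives 1 − 0.49 = 0.51
(~(p \/ ~r) -> r): min(1, 1 − 0.51 + 0.51) = 1
(~~(~q \/ p) /\ (~(p \/ ~r) -> r)) = min(0.27, 1) = 0.27
~(~~(~q \/ p) /\ (~(p \/ ~r) -> r)): Łukasiewicz ¬ gives 1 − 0.27 = 0.73
(q \/ p) = max(0.9, 0.27) = 0.9
(~(~~(~q \/ p) /\ (~(p \/ ~r) -> r)) \/ (q \/ p)) = max(0.73, 0.9) = 0.9
~(~(~~(~q \/ p) /\ (~(p \/ ~r) -> r)) \/ (q \/ p)): Łukasiewicz ¬ gives 1 − 0.9 = 0.1
~~(~(~~(~q \/ p) /\ (~(p \/ ~r) -> r)) \/ (q \/ p)): Łukasiewicz ¬ gives 1 − 0.1 = 0.9

0.90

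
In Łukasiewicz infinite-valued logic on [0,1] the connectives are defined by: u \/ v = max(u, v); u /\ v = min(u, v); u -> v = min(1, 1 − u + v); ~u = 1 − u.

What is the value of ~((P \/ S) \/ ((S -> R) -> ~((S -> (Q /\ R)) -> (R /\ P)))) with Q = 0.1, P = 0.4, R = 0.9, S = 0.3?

(P \/ S) = max(0.4, 0.3) = 0.4
(S -> R): min(1, 1 − 0.3 + 0.9) = 1
(Q /\ R) = min(0.1, 0.9) = 0.1
(S -> (Q /\ R)): min(1, 1 − 0.3 + 0.1) = 0.8
(R /\ P) = min(0.9, 0.4) = 0.4
((S -> (Q /\ R)) -> (R /\ P)): min(1, 1 − 0.8 + 0.4) = 0.6
~((S -> (Q /\ R)) -> (R /\ P)): Łukasiewicz ¬ gives 1 − 0.6 = 0.4
((S -> R) -> ~((S -> (Q /\ R)) -> (R /\ P))): min(1, 1 − 1 + 0.4) = 0.4
((P \/ S) \/ ((S -> R) -> ~((S -> (Q /\ R)) -> (R /\ P)))) = max(0.4, 0.4) = 0.4
~((P \/ S) \/ ((S -> R) -> ~((S -> (Q /\ R)) -> (R /\ P)))): Łukasiewicz ¬ gives 1 − 0.4 = 0.6

0.60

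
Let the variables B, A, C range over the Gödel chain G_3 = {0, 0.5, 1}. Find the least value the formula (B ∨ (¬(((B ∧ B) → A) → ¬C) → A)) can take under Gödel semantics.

0.00

The minimum is attained at B = 0, A = 0, C = 0.5:
  (B ∧ B) = min(0, 0) = 0
  ((B ∧ B) → A): 0 ≤ 0, so result = 1
  ¬C: Gödel ¬ of 0.5 = 0 (operand ≠ 0)
  (((B ∧ B) → A) → ¬C): 1 > 0, so result = 0
  ¬(((B ∧ B) → A) → ¬C): Gödel ¬ of 0 = 1 (operand is 0)
  (¬(((B ∧ B) → A) → ¬C) → A): 1 > 0, so result = 0
  (B ∨ (¬(((B ∧ B) → A) → ¬C) → A)) = max(0, 0) = 0
Checking all 27 assignments confirms none give a value below 0.00.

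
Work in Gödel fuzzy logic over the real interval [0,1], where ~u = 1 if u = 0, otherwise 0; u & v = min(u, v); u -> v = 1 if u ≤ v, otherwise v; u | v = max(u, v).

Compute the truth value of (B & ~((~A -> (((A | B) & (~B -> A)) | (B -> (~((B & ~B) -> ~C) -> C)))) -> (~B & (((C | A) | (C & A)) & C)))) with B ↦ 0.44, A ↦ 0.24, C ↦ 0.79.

~A: Gödel ¬ of 0.24 = 0 (operand ≠ 0)
(A | B) = max(0.24, 0.44) = 0.44
~B: Gödel ¬ of 0.44 = 0 (operand ≠ 0)
(~B -> A): 0 ≤ 0.24, so result = 1
((A | B) & (~B -> A)) = min(0.44, 1) = 0.44
~B: Gödel ¬ of 0.44 = 0 (operand ≠ 0)
(B & ~B) = min(0.44, 0) = 0
~C: Gödel ¬ of 0.79 = 0 (operand ≠ 0)
((B & ~B) -> ~C): 0 ≤ 0, so result = 1
~((B & ~B) -> ~C): Gödel ¬ of 1 = 0 (operand ≠ 0)
(~((B & ~B) -> ~C) -> C): 0 ≤ 0.79, so result = 1
(B -> (~((B & ~B) -> ~C) -> C)): 0.44 ≤ 1, so result = 1
(((A | B) & (~B -> A)) | (B -> (~((B & ~B) -> ~C) -> C))) = max(0.44, 1) = 1
(~A -> (((A | B) & (~B -> A)) | (B -> (~((B & ~B) -> ~C) -> C)))): 0 ≤ 1, so result = 1
~B: Gödel ¬ of 0.44 = 0 (operand ≠ 0)
(C | A) = max(0.79, 0.24) = 0.79
(C & A) = min(0.79, 0.24) = 0.24
((C | A) | (C & A)) = max(0.79, 0.24) = 0.79
(((C | A) | (C & A)) & C) = min(0.79, 0.79) = 0.79
(~B & (((C | A) | (C & A)) & C)) = min(0, 0.79) = 0
((~A -> (((A | B) & (~B -> A)) | (B -> (~((B & ~B) -> ~C) -> C)))) -> (~B & (((C | A) | (C & A)) & C))): 1 > 0, so result = 0
~((~A -> (((A | B) & (~B -> A)) | (B -> (~((B & ~B) -> ~C) -> C)))) -> (~B & (((C | A) | (C & A)) & C))): Gödel ¬ of 0 = 1 (operand is 0)
(B & ~((~A -> (((A | B) & (~B -> A)) | (B -> (~((B & ~B) -> ~C) -> C)))) -> (~B & (((C | A) | (C & A)) & C)))) = min(0.44, 1) = 0.44

0.44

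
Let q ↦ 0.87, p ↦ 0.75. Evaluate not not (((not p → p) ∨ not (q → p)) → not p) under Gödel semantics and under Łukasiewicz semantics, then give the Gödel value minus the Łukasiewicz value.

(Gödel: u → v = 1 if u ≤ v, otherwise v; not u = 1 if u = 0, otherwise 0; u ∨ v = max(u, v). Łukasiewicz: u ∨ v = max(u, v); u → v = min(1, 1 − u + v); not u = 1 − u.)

Gödel evaluation:
  not p: Gödel ¬ of 0.75 = 0 (operand ≠ 0)
  (not p → p): 0 ≤ 0.75, so result = 1
  (q → p): 0.87 > 0.75, so result = 0.75
  not (q → p): Gödel ¬ of 0.75 = 0 (operand ≠ 0)
  ((not p → p) ∨ not (q → p)) = max(1, 0) = 1
  not p: Gödel ¬ of 0.75 = 0 (operand ≠ 0)
  (((not p → p) ∨ not (q → p)) → not p): 1 > 0, so result = 0
  not (((not p → p) ∨ not (q → p)) → not p): Gödel ¬ of 0 = 1 (operand is 0)
  not not (((not p → p) ∨ not (q → p)) → not p): Gödel ¬ of 1 = 0 (operand ≠ 0)
  Gödel value = 0
Łukasiewicz evaluation:
  not p: Łukasiewicz ¬ gives 1 − 0.75 = 0.25
  (not p → p): min(1, 1 − 0.25 + 0.75) = 1
  (q → p): min(1, 1 − 0.87 + 0.75) = 0.88
  not (q → p): Łukasiewicz ¬ gives 1 − 0.88 = 0.12
  ((not p → p) ∨ not (q → p)) = max(1, 0.12) = 1
  not p: Łukasiewicz ¬ gives 1 − 0.75 = 0.25
  (((not p → p) ∨ not (q → p)) → not p): min(1, 1 − 1 + 0.25) = 0.25
  not (((not p → p) ∨ not (q → p)) → not p): Łukasiewicz ¬ gives 1 − 0.25 = 0.75
  not not (((not p → p) ∨ not (q → p)) → not p): Łukasiewicz ¬ gives 1 − 0.75 = 0.25
  Łukasiewicz value = 0.25
Difference: 0 − 0.25 = -0.25

-0.25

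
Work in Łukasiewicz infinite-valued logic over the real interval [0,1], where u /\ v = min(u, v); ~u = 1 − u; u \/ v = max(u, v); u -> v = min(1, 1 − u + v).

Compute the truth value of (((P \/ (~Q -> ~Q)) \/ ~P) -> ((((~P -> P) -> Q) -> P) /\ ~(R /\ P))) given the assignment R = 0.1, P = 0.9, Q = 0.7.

0.90

~Q: Łukasiewicz ¬ gives 1 − 0.7 = 0.3
~Q: Łukasiewicz ¬ gives 1 − 0.7 = 0.3
(~Q -> ~Q): min(1, 1 − 0.3 + 0.3) = 1
(P \/ (~Q -> ~Q)) = max(0.9, 1) = 1
~P: Łukasiewicz ¬ gives 1 − 0.9 = 0.1
((P \/ (~Q -> ~Q)) \/ ~P) = max(1, 0.1) = 1
~P: Łukasiewicz ¬ gives 1 − 0.9 = 0.1
(~P -> P): min(1, 1 − 0.1 + 0.9) = 1
((~P -> P) -> Q): min(1, 1 − 1 + 0.7) = 0.7
(((~P -> P) -> Q) -> P): min(1, 1 − 0.7 + 0.9) = 1
(R /\ P) = min(0.1, 0.9) = 0.1
~(R /\ P): Łukasiewicz ¬ gives 1 − 0.1 = 0.9
((((~P -> P) -> Q) -> P) /\ ~(R /\ P)) = min(1, 0.9) = 0.9
(((P \/ (~Q -> ~Q)) \/ ~P) -> ((((~P -> P) -> Q) -> P) /\ ~(R /\ P))): min(1, 1 − 1 + 0.9) = 0.9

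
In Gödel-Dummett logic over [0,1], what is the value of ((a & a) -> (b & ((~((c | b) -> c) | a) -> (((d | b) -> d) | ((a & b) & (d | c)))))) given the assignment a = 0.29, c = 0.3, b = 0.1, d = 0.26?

(a & a) = min(0.29, 0.29) = 0.29
(c | b) = max(0.3, 0.1) = 0.3
((c | b) -> c): 0.3 ≤ 0.3, so result = 1
~((c | b) -> c): Gödel ¬ of 1 = 0 (operand ≠ 0)
(~((c | b) -> c) | a) = max(0, 0.29) = 0.29
(d | b) = max(0.26, 0.1) = 0.26
((d | b) -> d): 0.26 ≤ 0.26, so result = 1
(a & b) = min(0.29, 0.1) = 0.1
(d | c) = max(0.26, 0.3) = 0.3
((a & b) & (d | c)) = min(0.1, 0.3) = 0.1
(((d | b) -> d) | ((a & b) & (d | c))) = max(1, 0.1) = 1
((~((c | b) -> c) | a) -> (((d | b) -> d) | ((a & b) & (d | c)))): 0.29 ≤ 1, so result = 1
(b & ((~((c | b) -> c) | a) -> (((d | b) -> d) | ((a & b) & (d | c))))) = min(0.1, 1) = 0.1
((a & a) -> (b & ((~((c | b) -> c) | a) -> (((d | b) -> d) | ((a & b) & (d | c)))))): 0.29 > 0.1, so result = 0.1

0.10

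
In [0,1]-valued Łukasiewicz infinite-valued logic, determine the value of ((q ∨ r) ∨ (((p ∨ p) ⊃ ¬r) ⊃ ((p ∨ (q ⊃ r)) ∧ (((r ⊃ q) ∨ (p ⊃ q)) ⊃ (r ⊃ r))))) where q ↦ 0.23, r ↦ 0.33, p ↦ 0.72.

(q ∨ r) = max(0.23, 0.33) = 0.33
(p ∨ p) = max(0.72, 0.72) = 0.72
¬r: Łukasiewicz ¬ gives 1 − 0.33 = 0.67
((p ∨ p) ⊃ ¬r): min(1, 1 − 0.72 + 0.67) = 0.95
(q ⊃ r): min(1, 1 − 0.23 + 0.33) = 1
(p ∨ (q ⊃ r)) = max(0.72, 1) = 1
(r ⊃ q): min(1, 1 − 0.33 + 0.23) = 0.9
(p ⊃ q): min(1, 1 − 0.72 + 0.23) = 0.51
((r ⊃ q) ∨ (p ⊃ q)) = max(0.9, 0.51) = 0.9
(r ⊃ r): min(1, 1 − 0.33 + 0.33) = 1
(((r ⊃ q) ∨ (p ⊃ q)) ⊃ (r ⊃ r)): min(1, 1 − 0.9 + 1) = 1
((p ∨ (q ⊃ r)) ∧ (((r ⊃ q) ∨ (p ⊃ q)) ⊃ (r ⊃ r))) = min(1, 1) = 1
(((p ∨ p) ⊃ ¬r) ⊃ ((p ∨ (q ⊃ r)) ∧ (((r ⊃ q) ∨ (p ⊃ q)) ⊃ (r ⊃ r)))): min(1, 1 − 0.95 + 1) = 1
((q ∨ r) ∨ (((p ∨ p) ⊃ ¬r) ⊃ ((p ∨ (q ⊃ r)) ∧ (((r ⊃ q) ∨ (p ⊃ q)) ⊃ (r ⊃ r))))) = max(0.33, 1) = 1

1.00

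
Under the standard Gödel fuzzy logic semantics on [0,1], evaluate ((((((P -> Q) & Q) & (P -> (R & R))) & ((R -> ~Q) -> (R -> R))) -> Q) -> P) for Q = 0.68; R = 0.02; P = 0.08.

0.08

(P -> Q): 0.08 ≤ 0.68, so result = 1
((P -> Q) & Q) = min(1, 0.68) = 0.68
(R & R) = min(0.02, 0.02) = 0.02
(P -> (R & R)): 0.08 > 0.02, so result = 0.02
(((P -> Q) & Q) & (P -> (R & R))) = min(0.68, 0.02) = 0.02
~Q: Gödel ¬ of 0.68 = 0 (operand ≠ 0)
(R -> ~Q): 0.02 > 0, so result = 0
(R -> R): 0.02 ≤ 0.02, so result = 1
((R -> ~Q) -> (R -> R)): 0 ≤ 1, so result = 1
((((P -> Q) & Q) & (P -> (R & R))) & ((R -> ~Q) -> (R -> R))) = min(0.02, 1) = 0.02
(((((P -> Q) & Q) & (P -> (R & R))) & ((R -> ~Q) -> (R -> R))) -> Q): 0.02 ≤ 0.68, so result = 1
((((((P -> Q) & Q) & (P -> (R & R))) & ((R -> ~Q) -> (R -> R))) -> Q) -> P): 1 > 0.08, so result = 0.08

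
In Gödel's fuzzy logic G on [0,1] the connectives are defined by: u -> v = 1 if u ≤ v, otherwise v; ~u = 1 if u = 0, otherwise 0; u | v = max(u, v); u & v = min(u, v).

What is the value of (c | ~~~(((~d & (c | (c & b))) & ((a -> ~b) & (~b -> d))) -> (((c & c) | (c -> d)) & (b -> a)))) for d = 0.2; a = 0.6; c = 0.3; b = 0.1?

0.30

~d: Gödel ¬ of 0.2 = 0 (operand ≠ 0)
(c & b) = min(0.3, 0.1) = 0.1
(c | (c & b)) = max(0.3, 0.1) = 0.3
(~d & (c | (c & b))) = min(0, 0.3) = 0
~b: Gödel ¬ of 0.1 = 0 (operand ≠ 0)
(a -> ~b): 0.6 > 0, so result = 0
~b: Gödel ¬ of 0.1 = 0 (operand ≠ 0)
(~b -> d): 0 ≤ 0.2, so result = 1
((a -> ~b) & (~b -> d)) = min(0, 1) = 0
((~d & (c | (c & b))) & ((a -> ~b) & (~b -> d))) = min(0, 0) = 0
(c & c) = min(0.3, 0.3) = 0.3
(c -> d): 0.3 > 0.2, so result = 0.2
((c & c) | (c -> d)) = max(0.3, 0.2) = 0.3
(b -> a): 0.1 ≤ 0.6, so result = 1
(((c & c) | (c -> d)) & (b -> a)) = min(0.3, 1) = 0.3
(((~d & (c | (c & b))) & ((a -> ~b) & (~b -> d))) -> (((c & c) | (c -> d)) & (b -> a))): 0 ≤ 0.3, so result = 1
~(((~d & (c | (c & b))) & ((a -> ~b) & (~b -> d))) -> (((c & c) | (c -> d)) & (b -> a))): Gödel ¬ of 1 = 0 (operand ≠ 0)
~~(((~d & (c | (c & b))) & ((a -> ~b) & (~b -> d))) -> (((c & c) | (c -> d)) & (b -> a))): Gödel ¬ of 0 = 1 (operand is 0)
~~~(((~d & (c | (c & b))) & ((a -> ~b) & (~b -> d))) -> (((c & c) | (c -> d)) & (b -> a))): Gödel ¬ of 1 = 0 (operand ≠ 0)
(c | ~~~(((~d & (c | (c & b))) & ((a -> ~b) & (~b -> d))) -> (((c & c) | (c -> d)) & (b -> a)))) = max(0.3, 0) = 0.3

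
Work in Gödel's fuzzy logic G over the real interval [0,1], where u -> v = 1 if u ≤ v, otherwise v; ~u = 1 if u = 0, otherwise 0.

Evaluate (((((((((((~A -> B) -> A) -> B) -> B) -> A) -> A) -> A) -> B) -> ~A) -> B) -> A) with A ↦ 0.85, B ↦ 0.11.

~A: Gödel ¬ of 0.85 = 0 (operand ≠ 0)
(~A -> B): 0 ≤ 0.11, so result = 1
((~A -> B) -> A): 1 > 0.85, so result = 0.85
(((~A -> B) -> A) -> B): 0.85 > 0.11, so result = 0.11
((((~A -> B) -> A) -> B) -> B): 0.11 ≤ 0.11, so result = 1
(((((~A -> B) -> A) -> B) -> B) -> A): 1 > 0.85, so result = 0.85
((((((~A -> B) -> A) -> B) -> B) -> A) -> A): 0.85 ≤ 0.85, so result = 1
(((((((~A -> B) -> A) -> B) -> B) -> A) -> A) -> A): 1 > 0.85, so result = 0.85
((((((((~A -> B) -> A) -> B) -> B) -> A) -> A) -> A) -> B): 0.85 > 0.11, so result = 0.11
~A: Gödel ¬ of 0.85 = 0 (operand ≠ 0)
(((((((((~A -> B) -> A) -> B) -> B) -> A) -> A) -> A) -> B) -> ~A): 0.11 > 0, so result = 0
((((((((((~A -> B) -> A) -> B) -> B) -> A) -> A) -> A) -> B) -> ~A) -> B): 0 ≤ 0.11, so result = 1
(((((((((((~A -> B) -> A) -> B) -> B) -> A) -> A) -> A) -> B) -> ~A) -> B) -> A): 1 > 0.85, so result = 0.85

0.85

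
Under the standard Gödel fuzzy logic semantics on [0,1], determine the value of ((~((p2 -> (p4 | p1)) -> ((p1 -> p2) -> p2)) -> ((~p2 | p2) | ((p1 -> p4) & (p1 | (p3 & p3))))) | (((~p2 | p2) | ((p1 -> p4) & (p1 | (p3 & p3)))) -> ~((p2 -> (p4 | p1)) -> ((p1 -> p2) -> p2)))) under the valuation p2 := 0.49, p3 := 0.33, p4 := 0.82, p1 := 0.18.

1.00

(p4 | p1) = max(0.82, 0.18) = 0.82
(p2 -> (p4 | p1)): 0.49 ≤ 0.82, so result = 1
(p1 -> p2): 0.18 ≤ 0.49, so result = 1
((p1 -> p2) -> p2): 1 > 0.49, so result = 0.49
((p2 -> (p4 | p1)) -> ((p1 -> p2) -> p2)): 1 > 0.49, so result = 0.49
~((p2 -> (p4 | p1)) -> ((p1 -> p2) -> p2)): Gödel ¬ of 0.49 = 0 (operand ≠ 0)
~p2: Gödel ¬ of 0.49 = 0 (operand ≠ 0)
(~p2 | p2) = max(0, 0.49) = 0.49
(p1 -> p4): 0.18 ≤ 0.82, so result = 1
(p3 & p3) = min(0.33, 0.33) = 0.33
(p1 | (p3 & p3)) = max(0.18, 0.33) = 0.33
((p1 -> p4) & (p1 | (p3 & p3))) = min(1, 0.33) = 0.33
((~p2 | p2) | ((p1 -> p4) & (p1 | (p3 & p3)))) = max(0.49, 0.33) = 0.49
(~((p2 -> (p4 | p1)) -> ((p1 -> p2) -> p2)) -> ((~p2 | p2) | ((p1 -> p4) & (p1 | (p3 & p3))))): 0 ≤ 0.49, so result = 1
~p2: Gödel ¬ of 0.49 = 0 (operand ≠ 0)
(~p2 | p2) = max(0, 0.49) = 0.49
(p1 -> p4): 0.18 ≤ 0.82, so result = 1
(p3 & p3) = min(0.33, 0.33) = 0.33
(p1 | (p3 & p3)) = max(0.18, 0.33) = 0.33
((p1 -> p4) & (p1 | (p3 & p3))) = min(1, 0.33) = 0.33
((~p2 | p2) | ((p1 -> p4) & (p1 | (p3 & p3)))) = max(0.49, 0.33) = 0.49
(p4 | p1) = max(0.82, 0.18) = 0.82
(p2 -> (p4 | p1)): 0.49 ≤ 0.82, so result = 1
(p1 -> p2): 0.18 ≤ 0.49, so result = 1
((p1 -> p2) -> p2): 1 > 0.49, so result = 0.49
((p2 -> (p4 | p1)) -> ((p1 -> p2) -> p2)): 1 > 0.49, so result = 0.49
~((p2 -> (p4 | p1)) -> ((p1 -> p2) -> p2)): Gödel ¬ of 0.49 = 0 (operand ≠ 0)
(((~p2 | p2) | ((p1 -> p4) & (p1 | (p3 & p3)))) -> ~((p2 -> (p4 | p1)) -> ((p1 -> p2) -> p2))): 0.49 > 0, so result = 0
((~((p2 -> (p4 | p1)) -> ((p1 -> p2) -> p2)) -> ((~p2 | p2) | ((p1 -> p4) & (p1 | (p3 & p3))))) | (((~p2 | p2) | ((p1 -> p4) & (p1 | (p3 & p3)))) -> ~((p2 -> (p4 | p1)) -> ((p1 -> p2) -> p2)))) = max(1, 0) = 1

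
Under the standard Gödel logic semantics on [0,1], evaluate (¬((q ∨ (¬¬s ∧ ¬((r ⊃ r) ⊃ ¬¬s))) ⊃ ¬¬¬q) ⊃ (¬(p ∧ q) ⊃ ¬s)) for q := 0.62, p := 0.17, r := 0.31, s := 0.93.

¬s: Gödel ¬ of 0.93 = 0 (operand ≠ 0)
¬¬s: Gödel ¬ of 0 = 1 (operand is 0)
(r ⊃ r): 0.31 ≤ 0.31, so result = 1
¬s: Gödel ¬ of 0.93 = 0 (operand ≠ 0)
¬¬s: Gödel ¬ of 0 = 1 (operand is 0)
((r ⊃ r) ⊃ ¬¬s): 1 ≤ 1, so result = 1
¬((r ⊃ r) ⊃ ¬¬s): Gödel ¬ of 1 = 0 (operand ≠ 0)
(¬¬s ∧ ¬((r ⊃ r) ⊃ ¬¬s)) = min(1, 0) = 0
(q ∨ (¬¬s ∧ ¬((r ⊃ r) ⊃ ¬¬s))) = max(0.62, 0) = 0.62
¬q: Gödel ¬ of 0.62 = 0 (operand ≠ 0)
¬¬q: Gödel ¬ of 0 = 1 (operand is 0)
¬¬¬q: Gödel ¬ of 1 = 0 (operand ≠ 0)
((q ∨ (¬¬s ∧ ¬((r ⊃ r) ⊃ ¬¬s))) ⊃ ¬¬¬q): 0.62 > 0, so result = 0
¬((q ∨ (¬¬s ∧ ¬((r ⊃ r) ⊃ ¬¬s))) ⊃ ¬¬¬q): Gödel ¬ of 0 = 1 (operand is 0)
(p ∧ q) = min(0.17, 0.62) = 0.17
¬(p ∧ q): Gödel ¬ of 0.17 = 0 (operand ≠ 0)
¬s: Gödel ¬ of 0.93 = 0 (operand ≠ 0)
(¬(p ∧ q) ⊃ ¬s): 0 ≤ 0, so result = 1
(¬((q ∨ (¬¬s ∧ ¬((r ⊃ r) ⊃ ¬¬s))) ⊃ ¬¬¬q) ⊃ (¬(p ∧ q) ⊃ ¬s)): 1 ≤ 1, so result = 1

1.00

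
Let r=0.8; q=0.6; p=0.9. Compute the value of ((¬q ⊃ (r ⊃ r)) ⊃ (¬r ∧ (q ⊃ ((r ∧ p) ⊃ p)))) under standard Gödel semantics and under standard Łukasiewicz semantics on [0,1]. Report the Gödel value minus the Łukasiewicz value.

-0.20

Gödel evaluation:
  ¬q: Gödel ¬ of 0.6 = 0 (operand ≠ 0)
  (r ⊃ r): 0.8 ≤ 0.8, so result = 1
  (¬q ⊃ (r ⊃ r)): 0 ≤ 1, so result = 1
  ¬r: Gödel ¬ of 0.8 = 0 (operand ≠ 0)
  (r ∧ p) = min(0.8, 0.9) = 0.8
  ((r ∧ p) ⊃ p): 0.8 ≤ 0.9, so result = 1
  (q ⊃ ((r ∧ p) ⊃ p)): 0.6 ≤ 1, so result = 1
  (¬r ∧ (q ⊃ ((r ∧ p) ⊃ p))) = min(0, 1) = 0
  ((¬q ⊃ (r ⊃ r)) ⊃ (¬r ∧ (q ⊃ ((r ∧ p) ⊃ p)))): 1 > 0, so result = 0
  Gödel value = 0
Łukasiewicz evaluation:
  ¬q: Łukasiewicz ¬ gives 1 − 0.6 = 0.4
  (r ⊃ r): min(1, 1 − 0.8 + 0.8) = 1
  (¬q ⊃ (r ⊃ r)): min(1, 1 − 0.4 + 1) = 1
  ¬r: Łukasiewicz ¬ gives 1 − 0.8 = 0.2
  (r ∧ p) = min(0.8, 0.9) = 0.8
  ((r ∧ p) ⊃ p): min(1, 1 − 0.8 + 0.9) = 1
  (q ⊃ ((r ∧ p) ⊃ p)): min(1, 1 − 0.6 + 1) = 1
  (¬r ∧ (q ⊃ ((r ∧ p) ⊃ p))) = min(0.2, 1) = 0.2
  ((¬q ⊃ (r ⊃ r)) ⊃ (¬r ∧ (q ⊃ ((r ∧ p) ⊃ p)))): min(1, 1 − 1 + 0.2) = 0.2
  Łukasiewicz value = 0.2
Difference: 0 − 0.2 = -0.20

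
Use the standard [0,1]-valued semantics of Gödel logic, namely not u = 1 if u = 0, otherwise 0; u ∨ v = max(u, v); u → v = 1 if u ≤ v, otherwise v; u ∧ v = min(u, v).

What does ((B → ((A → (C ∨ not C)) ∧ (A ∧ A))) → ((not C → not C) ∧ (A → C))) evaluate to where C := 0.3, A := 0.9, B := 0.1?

0.30

not C: Gödel ¬ of 0.3 = 0 (operand ≠ 0)
(C ∨ not C) = max(0.3, 0) = 0.3
(A → (C ∨ not C)): 0.9 > 0.3, so result = 0.3
(A ∧ A) = min(0.9, 0.9) = 0.9
((A → (C ∨ not C)) ∧ (A ∧ A)) = min(0.3, 0.9) = 0.3
(B → ((A → (C ∨ not C)) ∧ (A ∧ A))): 0.1 ≤ 0.3, so result = 1
not C: Gödel ¬ of 0.3 = 0 (operand ≠ 0)
not C: Gödel ¬ of 0.3 = 0 (operand ≠ 0)
(not C → not C): 0 ≤ 0, so result = 1
(A → C): 0.9 > 0.3, so result = 0.3
((not C → not C) ∧ (A → C)) = min(1, 0.3) = 0.3
((B → ((A → (C ∨ not C)) ∧ (A ∧ A))) → ((not C → not C) ∧ (A → C))): 1 > 0.3, so result = 0.3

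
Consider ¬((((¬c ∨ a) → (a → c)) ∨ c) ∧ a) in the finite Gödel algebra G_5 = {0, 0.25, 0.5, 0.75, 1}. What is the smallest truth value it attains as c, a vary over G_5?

The minimum is attained at c = 0.25, a = 0.25:
  ¬c: Gödel ¬ of 0.25 = 0 (operand ≠ 0)
  (¬c ∨ a) = max(0, 0.25) = 0.25
  (a → c): 0.25 ≤ 0.25, so result = 1
  ((¬c ∨ a) → (a → c)): 0.25 ≤ 1, so result = 1
  (((¬c ∨ a) → (a → c)) ∨ c) = max(1, 0.25) = 1
  ((((¬c ∨ a) → (a → c)) ∨ c) ∧ a) = min(1, 0.25) = 0.25
  ¬((((¬c ∨ a) → (a → c)) ∨ c) ∧ a): Gödel ¬ of 0.25 = 0 (operand ≠ 0)
Checking all 25 assignments confirms none give a value below 0.00.

0.00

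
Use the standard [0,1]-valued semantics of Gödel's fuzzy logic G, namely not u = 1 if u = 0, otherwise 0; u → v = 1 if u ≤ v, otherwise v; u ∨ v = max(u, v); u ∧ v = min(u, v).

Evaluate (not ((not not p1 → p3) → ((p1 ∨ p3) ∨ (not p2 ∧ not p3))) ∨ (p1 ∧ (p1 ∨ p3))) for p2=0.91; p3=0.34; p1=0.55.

not p1: Gödel ¬ of 0.55 = 0 (operand ≠ 0)
not not p1: Gödel ¬ of 0 = 1 (operand is 0)
(not not p1 → p3): 1 > 0.34, so result = 0.34
(p1 ∨ p3) = max(0.55, 0.34) = 0.55
not p2: Gödel ¬ of 0.91 = 0 (operand ≠ 0)
not p3: Gödel ¬ of 0.34 = 0 (operand ≠ 0)
(not p2 ∧ not p3) = min(0, 0) = 0
((p1 ∨ p3) ∨ (not p2 ∧ not p3)) = max(0.55, 0) = 0.55
((not not p1 → p3) → ((p1 ∨ p3) ∨ (not p2 ∧ not p3))): 0.34 ≤ 0.55, so result = 1
not ((not not p1 → p3) → ((p1 ∨ p3) ∨ (not p2 ∧ not p3))): Gödel ¬ of 1 = 0 (operand ≠ 0)
(p1 ∨ p3) = max(0.55, 0.34) = 0.55
(p1 ∧ (p1 ∨ p3)) = min(0.55, 0.55) = 0.55
(not ((not not p1 → p3) → ((p1 ∨ p3) ∨ (not p2 ∧ not p3))) ∨ (p1 ∧ (p1 ∨ p3))) = max(0, 0.55) = 0.55

0.55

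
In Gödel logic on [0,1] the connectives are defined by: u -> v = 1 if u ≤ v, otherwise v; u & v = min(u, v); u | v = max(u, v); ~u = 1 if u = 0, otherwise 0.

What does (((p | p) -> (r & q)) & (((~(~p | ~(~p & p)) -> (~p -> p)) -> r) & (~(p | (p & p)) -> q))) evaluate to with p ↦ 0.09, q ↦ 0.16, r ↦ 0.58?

(p | p) = max(0.09, 0.09) = 0.09
(r & q) = min(0.58, 0.16) = 0.16
((p | p) -> (r & q)): 0.09 ≤ 0.16, so result = 1
~p: Gödel ¬ of 0.09 = 0 (operand ≠ 0)
~p: Gödel ¬ of 0.09 = 0 (operand ≠ 0)
(~p & p) = min(0, 0.09) = 0
~(~p & p): Gödel ¬ of 0 = 1 (operand is 0)
(~p | ~(~p & p)) = max(0, 1) = 1
~(~p | ~(~p & p)): Gödel ¬ of 1 = 0 (operand ≠ 0)
~p: Gödel ¬ of 0.09 = 0 (operand ≠ 0)
(~p -> p): 0 ≤ 0.09, so result = 1
(~(~p | ~(~p & p)) -> (~p -> p)): 0 ≤ 1, so result = 1
((~(~p | ~(~p & p)) -> (~p -> p)) -> r): 1 > 0.58, so result = 0.58
(p & p) = min(0.09, 0.09) = 0.09
(p | (p & p)) = max(0.09, 0.09) = 0.09
~(p | (p & p)): Gödel ¬ of 0.09 = 0 (operand ≠ 0)
(~(p | (p & p)) -> q): 0 ≤ 0.16, so result = 1
(((~(~p | ~(~p & p)) -> (~p -> p)) -> r) & (~(p | (p & p)) -> q)) = min(0.58, 1) = 0.58
(((p | p) -> (r & q)) & (((~(~p | ~(~p & p)) -> (~p -> p)) -> r) & (~(p | (p & p)) -> q))) = min(1, 0.58) = 0.58

0.58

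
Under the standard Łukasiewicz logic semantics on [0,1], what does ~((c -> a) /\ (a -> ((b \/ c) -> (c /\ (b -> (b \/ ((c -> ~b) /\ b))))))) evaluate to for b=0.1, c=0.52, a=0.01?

(c -> a): min(1, 1 − 0.52 + 0.01) = 0.49
(b \/ c) = max(0.1, 0.52) = 0.52
~b: Łukasiewicz ¬ gives 1 − 0.1 = 0.9
(c -> ~b): min(1, 1 − 0.52 + 0.9) = 1
((c -> ~b) /\ b) = min(1, 0.1) = 0.1
(b \/ ((c -> ~b) /\ b)) = max(0.1, 0.1) = 0.1
(b -> (b \/ ((c -> ~b) /\ b))): min(1, 1 − 0.1 + 0.1) = 1
(c /\ (b -> (b \/ ((c -> ~b) /\ b)))) = min(0.52, 1) = 0.52
((b \/ c) -> (c /\ (b -> (b \/ ((c -> ~b) /\ b))))): min(1, 1 − 0.52 + 0.52) = 1
(a -> ((b \/ c) -> (c /\ (b -> (b \/ ((c -> ~b) /\ b)))))): min(1, 1 − 0.01 + 1) = 1
((c -> a) /\ (a -> ((b \/ c) -> (c /\ (b -> (b \/ ((c -> ~b) /\ b))))))) = min(0.49, 1) = 0.49
~((c -> a) /\ (a -> ((b \/ c) -> (c /\ (b -> (b \/ ((c -> ~b) /\ b))))))): Łukasiewicz ¬ gives 1 − 0.49 = 0.51

0.51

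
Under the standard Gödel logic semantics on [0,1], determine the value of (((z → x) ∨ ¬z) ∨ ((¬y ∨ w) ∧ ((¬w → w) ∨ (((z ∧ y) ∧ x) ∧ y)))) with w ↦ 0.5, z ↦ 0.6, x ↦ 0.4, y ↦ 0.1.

(z → x): 0.6 > 0.4, so result = 0.4
¬z: Gödel ¬ of 0.6 = 0 (operand ≠ 0)
((z → x) ∨ ¬z) = max(0.4, 0) = 0.4
¬y: Gödel ¬ of 0.1 = 0 (operand ≠ 0)
(¬y ∨ w) = max(0, 0.5) = 0.5
¬w: Gödel ¬ of 0.5 = 0 (operand ≠ 0)
(¬w → w): 0 ≤ 0.5, so result = 1
(z ∧ y) = min(0.6, 0.1) = 0.1
((z ∧ y) ∧ x) = min(0.1, 0.4) = 0.1
(((z ∧ y) ∧ x) ∧ y) = min(0.1, 0.1) = 0.1
((¬w → w) ∨ (((z ∧ y) ∧ x) ∧ y)) = max(1, 0.1) = 1
((¬y ∨ w) ∧ ((¬w → w) ∨ (((z ∧ y) ∧ x) ∧ y))) = min(0.5, 1) = 0.5
(((z → x) ∨ ¬z) ∨ ((¬y ∨ w) ∧ ((¬w → w) ∨ (((z ∧ y) ∧ x) ∧ y)))) = max(0.4, 0.5) = 0.5

0.50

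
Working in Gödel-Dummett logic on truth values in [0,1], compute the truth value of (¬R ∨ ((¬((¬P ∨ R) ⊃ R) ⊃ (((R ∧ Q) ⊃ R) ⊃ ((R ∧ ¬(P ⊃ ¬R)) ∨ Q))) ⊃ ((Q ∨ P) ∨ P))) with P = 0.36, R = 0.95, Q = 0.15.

0.36

¬R: Gödel ¬ of 0.95 = 0 (operand ≠ 0)
¬P: Gödel ¬ of 0.36 = 0 (operand ≠ 0)
(¬P ∨ R) = max(0, 0.95) = 0.95
((¬P ∨ R) ⊃ R): 0.95 ≤ 0.95, so result = 1
¬((¬P ∨ R) ⊃ R): Gödel ¬ of 1 = 0 (operand ≠ 0)
(R ∧ Q) = min(0.95, 0.15) = 0.15
((R ∧ Q) ⊃ R): 0.15 ≤ 0.95, so result = 1
¬R: Gödel ¬ of 0.95 = 0 (operand ≠ 0)
(P ⊃ ¬R): 0.36 > 0, so result = 0
¬(P ⊃ ¬R): Gödel ¬ of 0 = 1 (operand is 0)
(R ∧ ¬(P ⊃ ¬R)) = min(0.95, 1) = 0.95
((R ∧ ¬(P ⊃ ¬R)) ∨ Q) = max(0.95, 0.15) = 0.95
(((R ∧ Q) ⊃ R) ⊃ ((R ∧ ¬(P ⊃ ¬R)) ∨ Q)): 1 > 0.95, so result = 0.95
(¬((¬P ∨ R) ⊃ R) ⊃ (((R ∧ Q) ⊃ R) ⊃ ((R ∧ ¬(P ⊃ ¬R)) ∨ Q))): 0 ≤ 0.95, so result = 1
(Q ∨ P) = max(0.15, 0.36) = 0.36
((Q ∨ P) ∨ P) = max(0.36, 0.36) = 0.36
((¬((¬P ∨ R) ⊃ R) ⊃ (((R ∧ Q) ⊃ R) ⊃ ((R ∧ ¬(P ⊃ ¬R)) ∨ Q))) ⊃ ((Q ∨ P) ∨ P)): 1 > 0.36, so result = 0.36
(¬R ∨ ((¬((¬P ∨ R) ⊃ R) ⊃ (((R ∧ Q) ⊃ R) ⊃ ((R ∧ ¬(P ⊃ ¬R)) ∨ Q))) ⊃ ((Q ∨ P) ∨ P))) = max(0, 0.36) = 0.36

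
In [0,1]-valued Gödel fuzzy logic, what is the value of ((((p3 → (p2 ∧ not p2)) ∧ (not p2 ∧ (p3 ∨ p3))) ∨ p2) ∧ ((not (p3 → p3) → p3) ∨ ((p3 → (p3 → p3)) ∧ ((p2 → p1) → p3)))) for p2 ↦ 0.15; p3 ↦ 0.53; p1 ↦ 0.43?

not p2: Gödel ¬ of 0.15 = 0 (operand ≠ 0)
(p2 ∧ not p2) = min(0.15, 0) = 0
(p3 → (p2 ∧ not p2)): 0.53 > 0, so result = 0
not p2: Gödel ¬ of 0.15 = 0 (operand ≠ 0)
(p3 ∨ p3) = max(0.53, 0.53) = 0.53
(not p2 ∧ (p3 ∨ p3)) = min(0, 0.53) = 0
((p3 → (p2 ∧ not p2)) ∧ (not p2 ∧ (p3 ∨ p3))) = min(0, 0) = 0
(((p3 → (p2 ∧ not p2)) ∧ (not p2 ∧ (p3 ∨ p3))) ∨ p2) = max(0, 0.15) = 0.15
(p3 → p3): 0.53 ≤ 0.53, so result = 1
not (p3 → p3): Gödel ¬ of 1 = 0 (operand ≠ 0)
(not (p3 → p3) → p3): 0 ≤ 0.53, so result = 1
(p3 → p3): 0.53 ≤ 0.53, so result = 1
(p3 → (p3 → p3)): 0.53 ≤ 1, so result = 1
(p2 → p1): 0.15 ≤ 0.43, so result = 1
((p2 → p1) → p3): 1 > 0.53, so result = 0.53
((p3 → (p3 → p3)) ∧ ((p2 → p1) → p3)) = min(1, 0.53) = 0.53
((not (p3 → p3) → p3) ∨ ((p3 → (p3 → p3)) ∧ ((p2 → p1) → p3))) = max(1, 0.53) = 1
((((p3 → (p2 ∧ not p2)) ∧ (not p2 ∧ (p3 ∨ p3))) ∨ p2) ∧ ((not (p3 → p3) → p3) ∨ ((p3 → (p3 → p3)) ∧ ((p2 → p1) → p3)))) = min(0.15, 1) = 0.15

0.15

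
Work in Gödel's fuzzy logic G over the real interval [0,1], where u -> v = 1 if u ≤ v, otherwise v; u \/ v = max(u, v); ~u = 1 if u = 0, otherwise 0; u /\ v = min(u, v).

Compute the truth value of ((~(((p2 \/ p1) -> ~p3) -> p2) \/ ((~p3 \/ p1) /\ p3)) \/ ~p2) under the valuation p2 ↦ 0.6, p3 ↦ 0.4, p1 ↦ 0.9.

0.40

(p2 \/ p1) = max(0.6, 0.9) = 0.9
~p3: Gödel ¬ of 0.4 = 0 (operand ≠ 0)
((p2 \/ p1) -> ~p3): 0.9 > 0, so result = 0
(((p2 \/ p1) -> ~p3) -> p2): 0 ≤ 0.6, so result = 1
~(((p2 \/ p1) -> ~p3) -> p2): Gödel ¬ of 1 = 0 (operand ≠ 0)
~p3: Gödel ¬ of 0.4 = 0 (operand ≠ 0)
(~p3 \/ p1) = max(0, 0.9) = 0.9
((~p3 \/ p1) /\ p3) = min(0.9, 0.4) = 0.4
(~(((p2 \/ p1) -> ~p3) -> p2) \/ ((~p3 \/ p1) /\ p3)) = max(0, 0.4) = 0.4
~p2: Gödel ¬ of 0.6 = 0 (operand ≠ 0)
((~(((p2 \/ p1) -> ~p3) -> p2) \/ ((~p3 \/ p1) /\ p3)) \/ ~p2) = max(0.4, 0) = 0.4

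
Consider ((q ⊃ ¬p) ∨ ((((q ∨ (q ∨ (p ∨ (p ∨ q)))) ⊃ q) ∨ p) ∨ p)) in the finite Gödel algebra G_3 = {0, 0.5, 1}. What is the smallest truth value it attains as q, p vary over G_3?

Every assignment gives 1. For instance at q = 0, p = 0:
  ¬p: Gödel ¬ of 0 = 1 (operand is 0)
  (q ⊃ ¬p): 0 ≤ 1, so result = 1
  (p ∨ q) = max(0, 0) = 0
  (p ∨ (p ∨ q)) = max(0, 0) = 0
  (q ∨ (p ∨ (p ∨ q))) = max(0, 0) = 0
  (q ∨ (q ∨ (p ∨ (p ∨ q)))) = max(0, 0) = 0
  ((q ∨ (q ∨ (p ∨ (p ∨ q)))) ⊃ q): 0 ≤ 0, so result = 1
  (((q ∨ (q ∨ (p ∨ (p ∨ q)))) ⊃ q) ∨ p) = max(1, 0) = 1
  ((((q ∨ (q ∨ (p ∨ (p ∨ q)))) ⊃ q) ∨ p) ∨ p) = max(1, 0) = 1
  ((q ⊃ ¬p) ∨ ((((q ∨ (q ∨ (p ∨ (p ∨ q)))) ⊃ q) ∨ p) ∨ p)) = max(1, 1) = 1
All 9 assignments give value 1 — the formula is a G_3-tautology.

1.00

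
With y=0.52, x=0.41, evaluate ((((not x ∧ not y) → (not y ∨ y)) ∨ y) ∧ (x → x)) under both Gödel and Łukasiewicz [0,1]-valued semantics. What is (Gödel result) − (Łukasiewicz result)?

0.00

Gödel evaluation:
  not x: Gödel ¬ of 0.41 = 0 (operand ≠ 0)
  not y: Gödel ¬ of 0.52 = 0 (operand ≠ 0)
  (not x ∧ not y) = min(0, 0) = 0
  not y: Gödel ¬ of 0.52 = 0 (operand ≠ 0)
  (not y ∨ y) = max(0, 0.52) = 0.52
  ((not x ∧ not y) → (not y ∨ y)): 0 ≤ 0.52, so result = 1
  (((not x ∧ not y) → (not y ∨ y)) ∨ y) = max(1, 0.52) = 1
  (x → x): 0.41 ≤ 0.41, so result = 1
  ((((not x ∧ not y) → (not y ∨ y)) ∨ y) ∧ (x → x)) = min(1, 1) = 1
  Gödel value = 1
Łukasiewicz evaluation:
  not x: Łukasiewicz ¬ gives 1 − 0.41 = 0.59
  not y: Łukasiewicz ¬ gives 1 − 0.52 = 0.48
  (not x ∧ not y) = min(0.59, 0.48) = 0.48
  not y: Łukasiewicz ¬ gives 1 − 0.52 = 0.48
  (not y ∨ y) = max(0.48, 0.52) = 0.52
  ((not x ∧ not y) → (not y ∨ y)): min(1, 1 − 0.48 + 0.52) = 1
  (((not x ∧ not y) → (not y ∨ y)) ∨ y) = max(1, 0.52) = 1
  (x → x): min(1, 1 − 0.41 + 0.41) = 1
  ((((not x ∧ not y) → (not y ∨ y)) ∨ y) ∧ (x → x)) = min(1, 1) = 1
  Łukasiewicz value = 1
Difference: 1 − 1 = 0.00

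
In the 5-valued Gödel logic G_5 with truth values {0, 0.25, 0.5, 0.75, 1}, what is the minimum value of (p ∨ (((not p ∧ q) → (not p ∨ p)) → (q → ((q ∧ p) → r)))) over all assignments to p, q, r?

0.25

The minimum is attained at p = 0.25, q = 0.25, r = 0:
  not p: Gödel ¬ of 0.25 = 0 (operand ≠ 0)
  (not p ∧ q) = min(0, 0.25) = 0
  not p: Gödel ¬ of 0.25 = 0 (operand ≠ 0)
  (not p ∨ p) = max(0, 0.25) = 0.25
  ((not p ∧ q) → (not p ∨ p)): 0 ≤ 0.25, so result = 1
  (q ∧ p) = min(0.25, 0.25) = 0.25
  ((q ∧ p) → r): 0.25 > 0, so result = 0
  (q → ((q ∧ p) → r)): 0.25 > 0, so result = 0
  (((not p ∧ q) → (not p ∨ p)) → (q → ((q ∧ p) → r))): 1 > 0, so result = 0
  (p ∨ (((not p ∧ q) → (not p ∨ p)) → (q → ((q ∧ p) → r)))) = max(0.25, 0) = 0.25
Checking all 125 assignments confirms none give a value below 0.25.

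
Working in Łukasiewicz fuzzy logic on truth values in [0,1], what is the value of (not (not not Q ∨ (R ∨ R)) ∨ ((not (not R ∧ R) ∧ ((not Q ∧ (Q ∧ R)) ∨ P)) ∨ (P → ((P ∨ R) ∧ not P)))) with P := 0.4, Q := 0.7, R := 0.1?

1.00

not Q: Łukasiewicz ¬ gives 1 − 0.7 = 0.3
not not Q: Łukasiewicz ¬ gives 1 − 0.3 = 0.7
(R ∨ R) = max(0.1, 0.1) = 0.1
(not not Q ∨ (R ∨ R)) = max(0.7, 0.1) = 0.7
not (not not Q ∨ (R ∨ R)): Łukasiewicz ¬ gives 1 − 0.7 = 0.3
not R: Łukasiewicz ¬ gives 1 − 0.1 = 0.9
(not R ∧ R) = min(0.9, 0.1) = 0.1
not (not R ∧ R): Łukasiewicz ¬ gives 1 − 0.1 = 0.9
not Q: Łukasiewicz ¬ gives 1 − 0.7 = 0.3
(Q ∧ R) = min(0.7, 0.1) = 0.1
(not Q ∧ (Q ∧ R)) = min(0.3, 0.1) = 0.1
((not Q ∧ (Q ∧ R)) ∨ P) = max(0.1, 0.4) = 0.4
(not (not R ∧ R) ∧ ((not Q ∧ (Q ∧ R)) ∨ P)) = min(0.9, 0.4) = 0.4
(P ∨ R) = max(0.4, 0.1) = 0.4
not P: Łukasiewicz ¬ gives 1 − 0.4 = 0.6
((P ∨ R) ∧ not P) = min(0.4, 0.6) = 0.4
(P → ((P ∨ R) ∧ not P)): min(1, 1 − 0.4 + 0.4) = 1
((not (not R ∧ R) ∧ ((not Q ∧ (Q ∧ R)) ∨ P)) ∨ (P → ((P ∨ R) ∧ not P))) = max(0.4, 1) = 1
(not (not not Q ∨ (R ∨ R)) ∨ ((not (not R ∧ R) ∧ ((not Q ∧ (Q ∧ R)) ∨ P)) ∨ (P → ((P ∨ R) ∧ not P)))) = max(0.3, 1) = 1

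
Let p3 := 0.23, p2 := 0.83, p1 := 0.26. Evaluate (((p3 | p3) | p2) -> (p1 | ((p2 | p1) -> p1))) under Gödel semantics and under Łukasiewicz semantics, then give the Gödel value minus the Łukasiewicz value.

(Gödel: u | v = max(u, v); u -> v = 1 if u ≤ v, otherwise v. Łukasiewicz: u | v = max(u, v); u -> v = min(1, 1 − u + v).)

Gödel evaluation:
  (p3 | p3) = max(0.23, 0.23) = 0.23
  ((p3 | p3) | p2) = max(0.23, 0.83) = 0.83
  (p2 | p1) = max(0.83, 0.26) = 0.83
  ((p2 | p1) -> p1): 0.83 > 0.26, so result = 0.26
  (p1 | ((p2 | p1) -> p1)) = max(0.26, 0.26) = 0.26
  (((p3 | p3) | p2) -> (p1 | ((p2 | p1) -> p1))): 0.83 > 0.26, so result = 0.26
  Gödel value = 0.26
Łukasiewicz evaluation:
  (p3 | p3) = max(0.23, 0.23) = 0.23
  ((p3 | p3) | p2) = max(0.23, 0.83) = 0.83
  (p2 | p1) = max(0.83, 0.26) = 0.83
  ((p2 | p1) -> p1): min(1, 1 − 0.83 + 0.26) = 0.43
  (p1 | ((p2 | p1) -> p1)) = max(0.26, 0.43) = 0.43
  (((p3 | p3) | p2) -> (p1 | ((p2 | p1) -> p1))): min(1, 1 − 0.83 + 0.43) = 0.6
  Łukasiewicz value = 0.6
Difference: 0.26 − 0.6 = -0.34

-0.34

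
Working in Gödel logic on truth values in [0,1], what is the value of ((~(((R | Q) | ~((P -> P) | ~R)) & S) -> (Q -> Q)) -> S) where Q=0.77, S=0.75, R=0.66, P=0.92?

(R | Q) = max(0.66, 0.77) = 0.77
(P -> P): 0.92 ≤ 0.92, so result = 1
~R: Gödel ¬ of 0.66 = 0 (operand ≠ 0)
((P -> P) | ~R) = max(1, 0) = 1
~((P -> P) | ~R): Gödel ¬ of 1 = 0 (operand ≠ 0)
((R | Q) | ~((P -> P) | ~R)) = max(0.77, 0) = 0.77
(((R | Q) | ~((P -> P) | ~R)) & S) = min(0.77, 0.75) = 0.75
~(((R | Q) | ~((P -> P) | ~R)) & S): Gödel ¬ of 0.75 = 0 (operand ≠ 0)
(Q -> Q): 0.77 ≤ 0.77, so result = 1
(~(((R | Q) | ~((P -> P) | ~R)) & S) -> (Q -> Q)): 0 ≤ 1, so result = 1
((~(((R | Q) | ~((P -> P) | ~R)) & S) -> (Q -> Q)) -> S): 1 > 0.75, so result = 0.75

0.75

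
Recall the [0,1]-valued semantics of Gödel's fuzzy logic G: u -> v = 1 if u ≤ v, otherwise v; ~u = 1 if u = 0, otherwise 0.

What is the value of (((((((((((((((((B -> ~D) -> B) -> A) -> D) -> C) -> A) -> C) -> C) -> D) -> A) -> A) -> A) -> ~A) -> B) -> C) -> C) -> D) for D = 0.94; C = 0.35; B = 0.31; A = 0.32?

0.94

~D: Gödel ¬ of 0.94 = 0 (operand ≠ 0)
(B -> ~D): 0.31 > 0, so result = 0
((B -> ~D) -> B): 0 ≤ 0.31, so result = 1
(((B -> ~D) -> B) -> A): 1 > 0.32, so result = 0.32
((((B -> ~D) -> B) -> A) -> D): 0.32 ≤ 0.94, so result = 1
(((((B -> ~D) -> B) -> A) -> D) -> C): 1 > 0.35, so result = 0.35
((((((B -> ~D) -> B) -> A) -> D) -> C) -> A): 0.35 > 0.32, so result = 0.32
(((((((B -> ~D) -> B) -> A) -> D) -> C) -> A) -> C): 0.32 ≤ 0.35, so result = 1
((((((((B -> ~D) -> B) -> A) -> D) -> C) -> A) -> C) -> C): 1 > 0.35, so result = 0.35
(((((((((B -> ~D) -> B) -> A) -> D) -> C) -> A) -> C) -> C) -> D): 0.35 ≤ 0.94, so result = 1
((((((((((B -> ~D) -> B) -> A) -> D) -> C) -> A) -> C) -> C) -> D) -> A): 1 > 0.32, so result = 0.32
(((((((((((B -> ~D) -> B) -> A) -> D) -> C) -> A) -> C) -> C) -> D) -> A) -> A): 0.32 ≤ 0.32, so result = 1
((((((((((((B -> ~D) -> B) -> A) -> D) -> C) -> A) -> C) -> C) -> D) -> A) -> A) -> A): 1 > 0.32, so result = 0.32
~A: Gödel ¬ of 0.32 = 0 (operand ≠ 0)
(((((((((((((B -> ~D) -> B) -> A) -> D) -> C) -> A) -> C) -> C) -> D) -> A) -> A) -> A) -> ~A): 0.32 > 0, so result = 0
((((((((((((((B -> ~D) -> B) -> A) -> D) -> C) -> A) -> C) -> C) -> D) -> A) -> A) -> A) -> ~A) -> B): 0 ≤ 0.31, so result = 1
(((((((((((((((B -> ~D) -> B) -> A) -> D) -> C) -> A) -> C) -> C) -> D) -> A) -> A) -> A) -> ~A) -> B) -> C): 1 > 0.35, so result = 0.35
((((((((((((((((B -> ~D) -> B) -> A) -> D) -> C) -> A) -> C) -> C) -> D) -> A) -> A) -> A) -> ~A) -> B) -> C) -> C): 0.35 ≤ 0.35, so result = 1
(((((((((((((((((B -> ~D) -> B) -> A) -> D) -> C) -> A) -> C) -> C) -> D) -> A) -> A) -> A) -> ~A) -> B) -> C) -> C) -> D): 1 > 0.94, so result = 0.94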